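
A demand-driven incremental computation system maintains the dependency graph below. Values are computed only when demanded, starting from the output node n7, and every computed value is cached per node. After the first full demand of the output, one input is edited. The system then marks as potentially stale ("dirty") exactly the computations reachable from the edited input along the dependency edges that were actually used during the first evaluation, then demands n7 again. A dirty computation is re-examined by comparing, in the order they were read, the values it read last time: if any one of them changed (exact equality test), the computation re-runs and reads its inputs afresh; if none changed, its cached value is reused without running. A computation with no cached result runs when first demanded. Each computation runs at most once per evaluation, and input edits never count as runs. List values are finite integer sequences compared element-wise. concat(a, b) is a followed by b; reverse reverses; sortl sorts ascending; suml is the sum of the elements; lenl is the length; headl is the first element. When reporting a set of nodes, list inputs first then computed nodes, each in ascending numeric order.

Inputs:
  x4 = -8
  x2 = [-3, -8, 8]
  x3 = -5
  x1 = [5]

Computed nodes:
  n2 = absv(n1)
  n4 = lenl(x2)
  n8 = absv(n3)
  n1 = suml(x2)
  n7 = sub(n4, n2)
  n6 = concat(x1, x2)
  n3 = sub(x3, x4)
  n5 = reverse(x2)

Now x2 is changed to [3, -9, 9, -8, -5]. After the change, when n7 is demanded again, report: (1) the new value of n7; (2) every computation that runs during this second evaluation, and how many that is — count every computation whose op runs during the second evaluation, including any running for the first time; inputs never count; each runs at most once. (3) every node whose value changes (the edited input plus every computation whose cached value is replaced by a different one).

New value of n7: -5.
Computations that run: n1, n2, n4, n7 — 4 in total.
Values that change: x2, n1, n2, n4, n7.

First evaluation (everything demanded from the output):
  n1 = suml([-3, -8, 8]) = -3
  n2 = absv(-3) = 3
  n4 = lenl([-3, -8, 8]) = 3
  n7 = sub(3, 3) = 0

Propagation after the edit:
  n1: runs — x2 [-3, -8, 8]->[3, -9, 9, -8, -5]; result -10.
  n2: runs — n1 -3->-10; result 10.
  n4: runs — x2 [-3, -8, 8]->[3, -9, 9, -8, -5]; result 5.
  n7: runs — n4 3->5; n2 3->10; result -5.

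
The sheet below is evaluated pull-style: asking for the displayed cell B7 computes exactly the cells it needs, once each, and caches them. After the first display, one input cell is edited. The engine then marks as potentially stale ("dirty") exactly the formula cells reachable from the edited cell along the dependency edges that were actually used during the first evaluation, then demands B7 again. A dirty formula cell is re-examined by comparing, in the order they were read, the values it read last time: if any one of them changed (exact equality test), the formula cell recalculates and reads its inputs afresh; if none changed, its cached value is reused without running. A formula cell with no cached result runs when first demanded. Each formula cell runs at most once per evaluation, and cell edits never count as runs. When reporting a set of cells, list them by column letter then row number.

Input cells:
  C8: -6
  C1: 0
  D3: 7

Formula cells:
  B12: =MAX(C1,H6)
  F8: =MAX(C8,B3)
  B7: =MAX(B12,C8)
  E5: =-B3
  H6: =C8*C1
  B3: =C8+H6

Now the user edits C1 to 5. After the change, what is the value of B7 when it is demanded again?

First demand of the output computes:
  H6 = -6 * 0 = 0
  B12 = MAX(0, 0) = 0
  B7 = MAX(0, -6) = 0

After the edit, cleaning proceeds:
  H6: a read changed (C1 0->5) — executes, giving -30.
  B12: a read changed (C1 0->5; H6 0->-30) — executes, giving 5.
  B7: a read changed (B12 0->5) — executes, giving 5.

Demanding B7 again yields 5.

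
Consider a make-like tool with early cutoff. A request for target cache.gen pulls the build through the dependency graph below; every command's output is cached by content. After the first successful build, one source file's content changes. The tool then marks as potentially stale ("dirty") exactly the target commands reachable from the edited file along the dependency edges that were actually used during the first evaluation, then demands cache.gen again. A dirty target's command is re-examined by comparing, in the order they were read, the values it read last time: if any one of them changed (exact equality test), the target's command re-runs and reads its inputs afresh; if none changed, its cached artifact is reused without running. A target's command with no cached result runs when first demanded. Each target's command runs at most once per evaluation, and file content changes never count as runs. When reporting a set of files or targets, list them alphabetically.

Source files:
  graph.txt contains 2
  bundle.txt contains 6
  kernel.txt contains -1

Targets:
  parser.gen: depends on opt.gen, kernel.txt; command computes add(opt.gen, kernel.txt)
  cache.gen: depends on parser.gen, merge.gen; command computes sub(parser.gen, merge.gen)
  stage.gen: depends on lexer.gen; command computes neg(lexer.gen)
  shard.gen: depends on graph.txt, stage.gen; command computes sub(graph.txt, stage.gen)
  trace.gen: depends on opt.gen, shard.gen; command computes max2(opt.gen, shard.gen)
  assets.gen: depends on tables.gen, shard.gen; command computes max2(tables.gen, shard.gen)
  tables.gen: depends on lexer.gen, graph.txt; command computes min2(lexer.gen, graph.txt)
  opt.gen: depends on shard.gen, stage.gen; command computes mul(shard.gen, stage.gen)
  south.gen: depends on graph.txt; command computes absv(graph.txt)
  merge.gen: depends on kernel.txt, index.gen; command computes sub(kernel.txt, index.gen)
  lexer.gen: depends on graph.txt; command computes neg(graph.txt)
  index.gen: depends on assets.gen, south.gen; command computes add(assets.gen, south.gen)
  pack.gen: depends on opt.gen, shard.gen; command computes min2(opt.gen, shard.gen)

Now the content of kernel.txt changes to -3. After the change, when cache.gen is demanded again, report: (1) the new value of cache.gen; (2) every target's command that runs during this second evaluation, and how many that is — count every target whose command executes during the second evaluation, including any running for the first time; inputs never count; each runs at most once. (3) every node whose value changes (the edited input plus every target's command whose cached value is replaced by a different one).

First demand of the output computes:
  lexer.gen = neg(2) = -2
  south.gen = absv(2) = 2
  stage.gen = neg(-2) = 2
  shard.gen = sub(2, 2) = 0
  opt.gen = mul(0, 2) = 0
  parser.gen = add(0, -1) = -1
  tables.gen = min2(-2, 2) = -2
  assets.gen = max2(-2, 0) = 0
  index.gen = add(0, 2) = 2
  merge.gen = sub(-1, 2) = -3
  cache.gen = sub(-1, -3) = 2

After the edit, cleaning proceeds:
  merge.gen: a read changed (kernel.txt -1->-3) — executes, giving -5.
  parser.gen: a read changed (kernel.txt -1->-3) — executes, giving -3.
  cache.gen: a read changed (parser.gen -1->-3; merge.gen -3->-5) — executes, giving 2 — identical to its old value.

Demanding cache.gen again yields 2.
3 target commands run: cache.gen, merge.gen, parser.gen.
The nodes whose values change: kernel.txt, merge.gen, parser.gen.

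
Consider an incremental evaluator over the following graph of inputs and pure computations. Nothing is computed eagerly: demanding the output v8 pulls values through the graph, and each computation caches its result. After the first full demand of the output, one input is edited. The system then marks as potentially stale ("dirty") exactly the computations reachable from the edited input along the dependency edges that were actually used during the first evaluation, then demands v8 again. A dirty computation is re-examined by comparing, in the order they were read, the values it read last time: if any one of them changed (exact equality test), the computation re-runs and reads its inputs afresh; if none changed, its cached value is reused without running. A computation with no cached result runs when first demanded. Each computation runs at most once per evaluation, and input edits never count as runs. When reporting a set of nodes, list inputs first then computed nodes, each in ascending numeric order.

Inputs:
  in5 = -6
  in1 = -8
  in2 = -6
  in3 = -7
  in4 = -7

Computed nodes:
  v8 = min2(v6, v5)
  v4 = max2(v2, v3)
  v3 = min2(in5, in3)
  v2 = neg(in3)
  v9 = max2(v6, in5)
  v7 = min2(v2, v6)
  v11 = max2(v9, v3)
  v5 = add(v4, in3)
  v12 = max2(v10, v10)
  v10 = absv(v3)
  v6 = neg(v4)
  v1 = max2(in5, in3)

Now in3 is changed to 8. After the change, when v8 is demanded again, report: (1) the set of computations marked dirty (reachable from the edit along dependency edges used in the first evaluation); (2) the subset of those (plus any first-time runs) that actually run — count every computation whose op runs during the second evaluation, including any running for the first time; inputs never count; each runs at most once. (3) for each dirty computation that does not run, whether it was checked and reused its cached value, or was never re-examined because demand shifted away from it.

Initial pass — values computed on the first demand:
  v2 = neg(-7) = 7
  v3 = min2(-6, -7) = -7
  v4 = max2(7, -7) = 7
  v5 = add(7, -7) = 0
  v6 = neg(7) = -7
  v8 = min2(-7, 0) = -7

Second demand — change propagation:
  v2: re-runs because in3 -7->8; new result -8.
  v3: re-runs because in3 -7->8; new result -6.
  v4: re-runs because v2 7->-8; v3 -7->-6; new result -6.
  v5: re-runs because v4 7->-6; in3 -7->8; new result 2.
  v6: re-runs because v4 7->-6; new result 6.
  v8: re-runs because v6 -7->6; v5 0->2; new result 2.

Dirty set: v2, v3, v4, v5, v6, v8.
Run set: v2, v3, v4, v5, v6, v8 (6 run).
All dirty computations ended up running.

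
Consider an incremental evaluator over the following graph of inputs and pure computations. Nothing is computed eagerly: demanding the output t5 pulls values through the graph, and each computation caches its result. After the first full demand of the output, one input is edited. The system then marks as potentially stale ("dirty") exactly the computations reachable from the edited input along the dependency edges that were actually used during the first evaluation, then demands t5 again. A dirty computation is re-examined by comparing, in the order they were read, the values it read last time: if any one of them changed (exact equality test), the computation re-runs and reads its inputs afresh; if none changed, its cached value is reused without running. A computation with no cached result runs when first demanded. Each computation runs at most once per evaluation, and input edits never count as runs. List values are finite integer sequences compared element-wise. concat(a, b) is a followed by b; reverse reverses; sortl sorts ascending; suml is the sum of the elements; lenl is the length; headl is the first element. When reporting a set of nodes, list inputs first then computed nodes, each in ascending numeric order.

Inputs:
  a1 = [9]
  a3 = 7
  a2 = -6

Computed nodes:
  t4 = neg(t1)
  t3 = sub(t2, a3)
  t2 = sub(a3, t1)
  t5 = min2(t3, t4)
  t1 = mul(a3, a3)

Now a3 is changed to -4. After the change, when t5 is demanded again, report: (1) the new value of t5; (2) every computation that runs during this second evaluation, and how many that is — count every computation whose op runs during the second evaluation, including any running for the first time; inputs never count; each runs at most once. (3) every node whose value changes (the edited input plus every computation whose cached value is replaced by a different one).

t5 now evaluates to -16.
Run set: t1, t2, t3, t4, t5 (5 run).
Changed values: a3, t1, t2, t3, t4, t5.

Initial pass — values computed on the first demand:
  t1 = mul(7, 7) = 49
  t2 = sub(7, 49) = -42
  t3 = sub(-42, 7) = -49
  t4 = neg(49) = -49
  t5 = min2(-49, -49) = -49

Second demand — change propagation:
  t1: re-runs because a3 7->-4; a3 7->-4; new result 16.
  t2: re-runs because a3 7->-4; t1 49->16; new result -20.
  t3: re-runs because t2 -42->-20; a3 7->-4; new result -16.
  t4: re-runs because t1 49->16; new result -16.
  t5: re-runs because t3 -49->-16; t4 -49->-16; new result -16.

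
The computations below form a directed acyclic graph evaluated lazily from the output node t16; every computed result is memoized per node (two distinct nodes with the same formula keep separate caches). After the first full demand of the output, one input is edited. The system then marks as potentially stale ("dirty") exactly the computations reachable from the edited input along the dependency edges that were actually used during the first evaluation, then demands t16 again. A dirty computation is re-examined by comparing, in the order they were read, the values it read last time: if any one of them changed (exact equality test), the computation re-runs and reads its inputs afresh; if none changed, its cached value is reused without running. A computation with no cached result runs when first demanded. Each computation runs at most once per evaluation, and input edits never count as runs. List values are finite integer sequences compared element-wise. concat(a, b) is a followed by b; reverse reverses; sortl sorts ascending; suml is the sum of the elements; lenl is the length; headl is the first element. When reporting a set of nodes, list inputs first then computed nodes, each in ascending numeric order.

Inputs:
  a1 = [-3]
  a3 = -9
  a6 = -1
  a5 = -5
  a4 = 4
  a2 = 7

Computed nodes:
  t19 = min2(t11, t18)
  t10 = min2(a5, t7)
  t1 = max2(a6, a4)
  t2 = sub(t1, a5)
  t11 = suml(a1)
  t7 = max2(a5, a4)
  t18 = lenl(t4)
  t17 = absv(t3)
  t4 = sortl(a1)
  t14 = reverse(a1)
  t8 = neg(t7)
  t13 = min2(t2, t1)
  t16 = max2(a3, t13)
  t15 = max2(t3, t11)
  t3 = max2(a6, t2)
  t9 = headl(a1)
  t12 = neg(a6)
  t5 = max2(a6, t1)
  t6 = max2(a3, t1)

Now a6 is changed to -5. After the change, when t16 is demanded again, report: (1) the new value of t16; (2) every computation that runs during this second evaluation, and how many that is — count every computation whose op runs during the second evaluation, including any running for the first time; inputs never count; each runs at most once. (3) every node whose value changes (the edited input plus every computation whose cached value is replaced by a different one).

First demand of the output computes:
  t1 = max2(-1, 4) = 4
  t2 = sub(4, -5) = 9
  t13 = min2(9, 4) = 4
  t16 = max2(-9, 4) = 4

After the edit, cleaning proceeds:
  t1: a read changed (a6 -1->-5) — executes, giving 4 — identical to its old value.
  t2: dirty, but its reads are unchanged (t1 unchanged, a5 unchanged); cached 9 stands.
  t13: dirty, but its reads are unchanged (t2 unchanged, t1 unchanged); cached 4 stands.
  t16: dirty, but its reads are unchanged (a3 unchanged, t13 unchanged); cached 4 stands.

Note the absorption at t1: it re-runs yet its value is the same, leaving the output's value untouched.

Demanding t16 again yields 4.
1 computations run: t1.
The nodes whose values change: a6.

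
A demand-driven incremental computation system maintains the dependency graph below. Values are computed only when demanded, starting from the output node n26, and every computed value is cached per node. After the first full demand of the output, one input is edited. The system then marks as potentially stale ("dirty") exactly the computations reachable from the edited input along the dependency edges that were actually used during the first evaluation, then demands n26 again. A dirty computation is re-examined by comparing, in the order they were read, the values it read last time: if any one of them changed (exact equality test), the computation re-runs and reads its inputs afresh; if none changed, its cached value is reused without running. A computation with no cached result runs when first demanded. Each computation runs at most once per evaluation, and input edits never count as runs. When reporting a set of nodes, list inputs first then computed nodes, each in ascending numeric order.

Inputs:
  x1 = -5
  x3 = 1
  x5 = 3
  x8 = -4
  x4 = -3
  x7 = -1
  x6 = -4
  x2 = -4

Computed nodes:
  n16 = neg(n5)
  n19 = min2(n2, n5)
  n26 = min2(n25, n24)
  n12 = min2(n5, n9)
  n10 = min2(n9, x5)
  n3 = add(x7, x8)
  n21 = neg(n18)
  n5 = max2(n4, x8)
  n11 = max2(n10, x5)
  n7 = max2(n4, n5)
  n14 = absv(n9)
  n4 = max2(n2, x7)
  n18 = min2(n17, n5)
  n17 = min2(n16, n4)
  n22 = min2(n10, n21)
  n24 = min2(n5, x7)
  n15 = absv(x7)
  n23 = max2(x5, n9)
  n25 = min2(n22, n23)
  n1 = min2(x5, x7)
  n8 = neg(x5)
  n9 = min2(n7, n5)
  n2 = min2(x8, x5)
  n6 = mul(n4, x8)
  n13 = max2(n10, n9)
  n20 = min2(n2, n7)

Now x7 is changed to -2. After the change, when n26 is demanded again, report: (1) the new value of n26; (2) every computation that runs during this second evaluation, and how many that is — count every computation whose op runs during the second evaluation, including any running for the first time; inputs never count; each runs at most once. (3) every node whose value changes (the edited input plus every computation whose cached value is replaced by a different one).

New value of n26: -2.
Computations that run: n4, n5, n7, n9, n10, n16, n17, n18, n21, n22, n23, n24, n25, n26 — 14 in total.
Values that change: x7, n4, n5, n7, n9, n10, n16, n17, n18, n21, n22, n24, n25, n26.

First evaluation (everything demanded from the output):
  n2 = min2(-4, 3) = -4
  n4 = max2(-4, -1) = -1
  n5 = max2(-1, -4) = -1
  n7 = max2(-1, -1) = -1
  n9 = min2(-1, -1) = -1
  n10 = min2(-1, 3) = -1
  n16 = neg(-1) = 1
  n17 = min2(1, -1) = -1
  n18 = min2(-1, -1) = -1
  n21 = neg(-1) = 1
  n22 = min2(-1, 1) = -1
  n23 = max2(3, -1) = 3
  n24 = min2(-1, -1) = -1
  n25 = min2(-1, 3) = -1
  n26 = min2(-1, -1) = -1

Propagation after the edit:
  n4: runs — x7 -1->-2; result -2.
  n5: runs — n4 -1->-2; result -2.
  n7: runs — n4 -1->-2; n5 -1->-2; result -2.
  n9: runs — n7 -1->-2; n5 -1->-2; result -2.
  n10: runs — n9 -1->-2; result -2.
  n16: runs — n5 -1->-2; result 2.
  n17: runs — n16 1->2; n4 -1->-2; result -2.
  n18: runs — n17 -1->-2; n5 -1->-2; result -2.
  n21: runs — n18 -1->-2; result 2.
  n22: runs — n10 -1->-2; n21 1->2; result -2.
  n23: runs — n9 -1->-2; result 3 (same value as before).
  n24: runs — n5 -1->-2; x7 -1->-2; result -2.
  n25: runs — n22 -1->-2; result -2.
  n26: runs — n25 -1->-2; n24 -1->-2; result -2.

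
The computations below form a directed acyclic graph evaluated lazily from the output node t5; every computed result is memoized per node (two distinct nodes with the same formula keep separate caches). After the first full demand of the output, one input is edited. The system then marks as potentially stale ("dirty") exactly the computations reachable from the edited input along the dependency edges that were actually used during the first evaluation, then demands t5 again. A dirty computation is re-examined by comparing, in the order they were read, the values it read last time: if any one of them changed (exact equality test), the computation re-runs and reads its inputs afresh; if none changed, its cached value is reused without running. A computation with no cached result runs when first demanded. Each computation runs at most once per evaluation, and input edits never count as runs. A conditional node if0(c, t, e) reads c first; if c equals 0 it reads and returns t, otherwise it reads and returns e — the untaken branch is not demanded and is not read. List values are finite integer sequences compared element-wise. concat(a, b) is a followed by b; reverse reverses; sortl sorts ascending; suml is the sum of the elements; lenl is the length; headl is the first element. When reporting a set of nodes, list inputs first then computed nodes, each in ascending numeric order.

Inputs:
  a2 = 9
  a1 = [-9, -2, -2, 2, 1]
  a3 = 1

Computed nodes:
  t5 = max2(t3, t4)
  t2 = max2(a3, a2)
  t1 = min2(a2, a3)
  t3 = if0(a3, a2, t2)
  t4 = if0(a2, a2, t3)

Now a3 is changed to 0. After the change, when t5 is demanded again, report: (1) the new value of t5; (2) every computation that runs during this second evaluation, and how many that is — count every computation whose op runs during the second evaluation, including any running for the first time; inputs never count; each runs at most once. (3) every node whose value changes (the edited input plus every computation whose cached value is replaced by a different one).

First demand of the output computes:
  t2 = max2(1, 9) = 9
  t3 = if0(a3=1 -> else branch t2) = 9
  t4 = if0(a2=9 -> else branch t3) = 9
  t5 = max2(9, 9) = 9

After the edit, cleaning proceeds:
  t2: stays stale; no demand reaches it after the flip.
  t3: a read changed (a3 1->0) — executes, giving 9 — identical to its old value.
  t4: dirty, but its reads are unchanged (a2 unchanged, t3 unchanged); cached 9 stands.
  t5: dirty, but its reads are unchanged (t3 unchanged, t4 unchanged); cached 9 stands.

Note the branch switch — demand abandons t2, which is never re-examined.

Demanding t5 again yields 9.
1 computations run: t3.
The nodes whose values change: a3.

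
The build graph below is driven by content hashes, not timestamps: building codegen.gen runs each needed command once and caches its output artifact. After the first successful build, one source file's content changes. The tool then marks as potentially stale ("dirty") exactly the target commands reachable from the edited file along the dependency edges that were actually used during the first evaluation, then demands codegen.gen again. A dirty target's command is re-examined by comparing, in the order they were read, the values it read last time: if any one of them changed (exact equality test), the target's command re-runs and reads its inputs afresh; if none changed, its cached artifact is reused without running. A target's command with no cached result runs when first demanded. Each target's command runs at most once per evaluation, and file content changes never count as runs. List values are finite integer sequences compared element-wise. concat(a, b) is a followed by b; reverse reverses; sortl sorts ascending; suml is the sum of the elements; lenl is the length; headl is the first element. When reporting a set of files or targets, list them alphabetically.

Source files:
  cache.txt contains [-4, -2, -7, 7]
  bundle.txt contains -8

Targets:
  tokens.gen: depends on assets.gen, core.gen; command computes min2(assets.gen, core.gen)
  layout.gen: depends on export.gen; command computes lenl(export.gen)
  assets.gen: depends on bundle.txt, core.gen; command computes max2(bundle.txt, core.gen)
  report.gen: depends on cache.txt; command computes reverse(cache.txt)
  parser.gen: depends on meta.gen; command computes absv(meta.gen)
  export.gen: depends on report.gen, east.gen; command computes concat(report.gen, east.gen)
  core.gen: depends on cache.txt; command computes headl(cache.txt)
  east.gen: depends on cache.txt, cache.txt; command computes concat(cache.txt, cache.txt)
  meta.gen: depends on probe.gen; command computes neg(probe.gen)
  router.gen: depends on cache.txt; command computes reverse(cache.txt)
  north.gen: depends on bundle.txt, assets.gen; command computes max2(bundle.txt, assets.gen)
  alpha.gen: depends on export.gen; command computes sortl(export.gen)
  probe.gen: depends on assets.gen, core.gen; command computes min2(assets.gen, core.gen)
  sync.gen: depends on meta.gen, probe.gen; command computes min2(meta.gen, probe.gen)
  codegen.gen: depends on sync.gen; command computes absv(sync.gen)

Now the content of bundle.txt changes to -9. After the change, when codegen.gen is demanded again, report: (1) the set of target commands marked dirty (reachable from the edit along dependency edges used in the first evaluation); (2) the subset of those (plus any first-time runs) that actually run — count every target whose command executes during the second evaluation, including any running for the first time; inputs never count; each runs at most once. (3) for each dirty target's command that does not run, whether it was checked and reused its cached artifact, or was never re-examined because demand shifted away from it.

Initial pass — values computed on the first demand:
  core.gen = headl([-4, -2, -7, 7]) = -4
  assets.gen = max2(-8, -4) = -4
  probe.gen = min2(-4, -4) = -4
  meta.gen = neg(-4) = 4
  sync.gen = min2(4, -4) = -4
  codegen.gen = absv(-4) = 4

Second demand — change propagation:
  assets.gen: re-runs because bundle.txt -8->-9; new result -4 (unchanged).
  probe.gen: re-examined; everything it read last time is the same (assets.gen unchanged, core.gen unchanged) — cache -4 kept, no run.
  meta.gen: re-examined; everything it read last time is the same (probe.gen unchanged) — cache 4 kept, no run.
  sync.gen: re-examined; everything it read last time is the same (meta.gen unchanged, probe.gen unchanged) — cache -4 kept, no run.
  codegen.gen: re-examined; everything it read last time is the same (sync.gen unchanged) — cache 4 kept, no run.

The important point: assets.gen recomputes to an identical value, and the output ends up unchanged.

Dirty set: assets.gen, codegen.gen, meta.gen, probe.gen, sync.gen.
Run set: assets.gen (1 run).
Re-examined without running (cache reused): codegen.gen, meta.gen, probe.gen, sync.gen.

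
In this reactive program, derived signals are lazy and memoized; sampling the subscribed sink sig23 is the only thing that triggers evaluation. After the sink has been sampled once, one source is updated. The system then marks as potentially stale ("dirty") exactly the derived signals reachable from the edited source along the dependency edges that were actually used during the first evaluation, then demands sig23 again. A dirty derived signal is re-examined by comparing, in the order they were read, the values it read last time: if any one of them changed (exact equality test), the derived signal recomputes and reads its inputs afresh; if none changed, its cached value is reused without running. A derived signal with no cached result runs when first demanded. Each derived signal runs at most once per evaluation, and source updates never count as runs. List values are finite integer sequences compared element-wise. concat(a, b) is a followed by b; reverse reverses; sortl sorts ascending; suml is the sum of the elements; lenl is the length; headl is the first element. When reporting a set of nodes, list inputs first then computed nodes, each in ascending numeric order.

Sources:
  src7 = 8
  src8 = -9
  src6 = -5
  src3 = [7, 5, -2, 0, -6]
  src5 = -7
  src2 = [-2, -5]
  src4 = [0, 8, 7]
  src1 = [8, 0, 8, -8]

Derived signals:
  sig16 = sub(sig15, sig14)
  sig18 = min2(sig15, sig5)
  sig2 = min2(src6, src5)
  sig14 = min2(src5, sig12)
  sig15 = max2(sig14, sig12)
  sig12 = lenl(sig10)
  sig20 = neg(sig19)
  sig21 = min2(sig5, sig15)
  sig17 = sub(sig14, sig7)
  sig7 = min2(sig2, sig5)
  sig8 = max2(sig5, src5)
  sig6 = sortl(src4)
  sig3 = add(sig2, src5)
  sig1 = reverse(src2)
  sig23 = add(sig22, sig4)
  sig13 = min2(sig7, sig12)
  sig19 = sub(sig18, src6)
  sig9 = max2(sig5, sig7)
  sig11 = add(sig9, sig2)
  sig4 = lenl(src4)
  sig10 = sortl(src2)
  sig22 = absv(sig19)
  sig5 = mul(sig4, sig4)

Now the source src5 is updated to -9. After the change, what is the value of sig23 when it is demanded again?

Demanding sig23 again yields 10.
Note the absorption at sig15: it re-runs yet its value is the same, leaving the output's value untouched.

First demand of the output computes:
  sig4 = lenl([0, 8, 7]) = 3
  sig5 = mul(3, 3) = 9
  sig10 = sortl([-2, -5]) = [-5, -2]
  sig12 = lenl([-5, -2]) = 2
  sig14 = min2(-7, 2) = -7
  sig15 = max2(-7, 2) = 2
  sig18 = min2(2, 9) = 2
  sig19 = sub(2, -5) = 7
  sig22 = absv(7) = 7
  sig23 = add(7, 3) = 10

After the edit, cleaning proceeds:
  sig14: a read changed (src5 -7->-9) — executes, giving -9.
  sig15: a read changed (sig14 -7->-9) — executes, giving 2 — identical to its old value.
  sig18: dirty, but its reads are unchanged (sig15 unchanged, sig5 unchanged); cached 2 stands.
  sig19: dirty, but its reads are unchanged (sig18 unchanged, src6 unchanged); cached 7 stands.
  sig22: dirty, but its reads are unchanged (sig19 unchanged); cached 7 stands.
  sig23: dirty, but its reads are unchanged (sig22 unchanged, sig4 unchanged); cached 10 stands.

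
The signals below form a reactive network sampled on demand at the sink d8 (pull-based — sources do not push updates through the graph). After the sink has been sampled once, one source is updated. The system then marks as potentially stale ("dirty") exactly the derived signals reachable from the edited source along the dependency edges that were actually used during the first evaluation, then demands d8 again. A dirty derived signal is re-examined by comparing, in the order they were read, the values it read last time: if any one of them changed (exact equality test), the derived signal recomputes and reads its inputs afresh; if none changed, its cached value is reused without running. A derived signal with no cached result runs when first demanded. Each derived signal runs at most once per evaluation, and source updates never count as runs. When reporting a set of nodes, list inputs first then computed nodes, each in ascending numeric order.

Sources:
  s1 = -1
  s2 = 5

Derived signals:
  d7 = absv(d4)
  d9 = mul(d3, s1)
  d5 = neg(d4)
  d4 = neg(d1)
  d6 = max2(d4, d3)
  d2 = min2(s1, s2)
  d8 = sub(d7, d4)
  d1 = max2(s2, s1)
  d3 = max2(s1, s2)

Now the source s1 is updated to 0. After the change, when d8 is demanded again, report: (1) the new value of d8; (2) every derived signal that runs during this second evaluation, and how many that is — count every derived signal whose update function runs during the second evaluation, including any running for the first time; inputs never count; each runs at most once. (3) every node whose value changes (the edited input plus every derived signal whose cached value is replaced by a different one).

Initial pass — values computed on the first demand:
  d1 = max2(5, -1) = 5
  d4 = neg(5) = -5
  d7 = absv(-5) = 5
  d8 = sub(5, -5) = 10

Second demand — change propagation:
  d1: re-runs because s1 -1->0; new result 5 (unchanged).
  d4: re-examined; everything it read last time is the same (d1 unchanged) — cache -5 kept, no run.
  d7: re-examined; everything it read last time is the same (d4 unchanged) — cache 5 kept, no run.
  d8: re-examined; everything it read last time is the same (d7 unchanged, d4 unchanged) — cache 10 kept, no run.

The important point: d1 recomputes to an identical value, and the output ends up unchanged.

d8 now evaluates to 10.
Run set: d1 (1 run).
Changed values: s1.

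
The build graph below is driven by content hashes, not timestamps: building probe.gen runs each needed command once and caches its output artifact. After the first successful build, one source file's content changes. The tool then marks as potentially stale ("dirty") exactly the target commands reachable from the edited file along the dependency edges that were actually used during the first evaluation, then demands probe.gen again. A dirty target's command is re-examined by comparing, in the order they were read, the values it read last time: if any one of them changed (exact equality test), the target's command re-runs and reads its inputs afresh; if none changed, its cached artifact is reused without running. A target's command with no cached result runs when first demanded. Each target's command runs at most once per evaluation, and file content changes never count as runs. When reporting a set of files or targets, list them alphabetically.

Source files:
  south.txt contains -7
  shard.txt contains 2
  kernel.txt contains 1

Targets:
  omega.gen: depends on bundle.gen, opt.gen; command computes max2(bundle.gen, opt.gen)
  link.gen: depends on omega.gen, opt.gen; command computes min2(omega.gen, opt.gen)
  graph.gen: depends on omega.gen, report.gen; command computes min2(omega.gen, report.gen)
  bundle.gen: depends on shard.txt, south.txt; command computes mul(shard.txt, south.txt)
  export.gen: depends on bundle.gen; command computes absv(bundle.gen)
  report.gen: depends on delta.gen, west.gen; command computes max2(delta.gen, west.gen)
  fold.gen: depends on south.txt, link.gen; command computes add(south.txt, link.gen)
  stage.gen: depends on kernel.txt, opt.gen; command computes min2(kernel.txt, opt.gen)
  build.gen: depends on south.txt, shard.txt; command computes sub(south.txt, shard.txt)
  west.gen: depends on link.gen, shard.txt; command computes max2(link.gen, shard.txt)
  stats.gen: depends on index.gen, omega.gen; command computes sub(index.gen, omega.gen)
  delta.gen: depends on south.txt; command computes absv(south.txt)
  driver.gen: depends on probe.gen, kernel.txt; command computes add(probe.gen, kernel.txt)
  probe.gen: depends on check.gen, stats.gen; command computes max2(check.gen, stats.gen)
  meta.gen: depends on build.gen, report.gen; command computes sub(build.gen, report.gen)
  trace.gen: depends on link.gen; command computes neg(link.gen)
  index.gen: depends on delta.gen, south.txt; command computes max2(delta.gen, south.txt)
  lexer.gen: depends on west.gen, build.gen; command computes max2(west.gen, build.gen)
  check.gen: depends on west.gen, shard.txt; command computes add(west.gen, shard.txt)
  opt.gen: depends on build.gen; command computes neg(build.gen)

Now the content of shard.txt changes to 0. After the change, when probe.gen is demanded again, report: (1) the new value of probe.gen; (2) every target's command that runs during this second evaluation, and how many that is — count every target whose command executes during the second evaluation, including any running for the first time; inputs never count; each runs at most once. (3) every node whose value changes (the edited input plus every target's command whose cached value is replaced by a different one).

Initial pass — values computed on the first demand:
  build.gen = sub(-7, 2) = -9
  bundle.gen = mul(2, -7) = -14
  delta.gen = absv(-7) = 7
  index.gen = max2(7, -7) = 7
  opt.gen = neg(-9) = 9
  omega.gen = max2(-14, 9) = 9
  link.gen = min2(9, 9) = 9
  stats.gen = sub(7, 9) = -2
  west.gen = max2(9, 2) = 9
  check.gen = add(9, 2) = 11
  probe.gen = max2(11, -2) = 11

Second demand — change propagation:
  build.gen: re-runs because shard.txt 2->0; new result -7.
  bundle.gen: re-runs because shard.txt 2->0; new result 0.
  opt.gen: re-runs because build.gen -9->-7; new result 7.
  omega.gen: re-runs because bundle.gen -14->0; opt.gen 9->7; new result 7.
  link.gen: re-runs because omega.gen 9->7; opt.gen 9->7; new result 7.
  stats.gen: re-runs because omega.gen 9->7; new result 0.
  west.gen: re-runs because link.gen 9->7; shard.txt 2->0; new result 7.
  check.gen: re-runs because west.gen 9->7; shard.txt 2->0; new result 7.
  probe.gen: re-runs because check.gen 11->7; stats.gen -2->0; new result 7.

probe.gen now evaluates to 7.
Run set: build.gen, bundle.gen, check.gen, link.gen, omega.gen, opt.gen, probe.gen, stats.gen, west.gen (9 run).
Changed values: build.gen, bundle.gen, check.gen, link.gen, omega.gen, opt.gen, probe.gen, shard.txt, stats.gen, west.gen.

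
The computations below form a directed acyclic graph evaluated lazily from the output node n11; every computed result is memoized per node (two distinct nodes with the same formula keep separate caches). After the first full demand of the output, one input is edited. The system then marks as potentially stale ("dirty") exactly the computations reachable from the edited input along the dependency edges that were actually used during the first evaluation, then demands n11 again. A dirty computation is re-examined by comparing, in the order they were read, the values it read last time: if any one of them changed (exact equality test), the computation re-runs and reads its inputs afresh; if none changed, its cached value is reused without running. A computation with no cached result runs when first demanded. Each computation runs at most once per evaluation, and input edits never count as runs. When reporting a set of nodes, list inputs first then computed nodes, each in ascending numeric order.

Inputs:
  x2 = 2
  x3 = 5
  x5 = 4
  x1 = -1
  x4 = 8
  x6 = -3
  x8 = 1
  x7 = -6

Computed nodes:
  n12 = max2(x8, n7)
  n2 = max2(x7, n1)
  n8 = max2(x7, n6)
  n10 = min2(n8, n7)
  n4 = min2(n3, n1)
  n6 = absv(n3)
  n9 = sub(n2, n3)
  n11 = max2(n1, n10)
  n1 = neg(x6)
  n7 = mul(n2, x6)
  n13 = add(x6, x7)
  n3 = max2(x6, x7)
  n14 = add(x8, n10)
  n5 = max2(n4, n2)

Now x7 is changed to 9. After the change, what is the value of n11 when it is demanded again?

Demanding n11 again yields 3.

First demand of the output computes:
  n1 = neg(-3) = 3
  n2 = max2(-6, 3) = 3
  n3 = max2(-3, -6) = -3
  n6 = absv(-3) = 3
  n7 = mul(3, -3) = -9
  n8 = max2(-6, 3) = 3
  n10 = min2(3, -9) = -9
  n11 = max2(3, -9) = 3

After the edit, cleaning proceeds:
  n2: a read changed (x7 -6->9) — executes, giving 9.
  n3: a read changed (x7 -6->9) — executes, giving 9.
  n6: a read changed (n3 -3->9) — executes, giving 9.
  n7: a read changed (n2 3->9) — executes, giving -27.
  n8: a read changed (x7 -6->9; n6 3->9) — executes, giving 9.
  n10: a read changed (n8 3->9; n7 -9->-27) — executes, giving -27.
  n11: a read changed (n10 -9->-27) — executes, giving 3 — identical to its old value.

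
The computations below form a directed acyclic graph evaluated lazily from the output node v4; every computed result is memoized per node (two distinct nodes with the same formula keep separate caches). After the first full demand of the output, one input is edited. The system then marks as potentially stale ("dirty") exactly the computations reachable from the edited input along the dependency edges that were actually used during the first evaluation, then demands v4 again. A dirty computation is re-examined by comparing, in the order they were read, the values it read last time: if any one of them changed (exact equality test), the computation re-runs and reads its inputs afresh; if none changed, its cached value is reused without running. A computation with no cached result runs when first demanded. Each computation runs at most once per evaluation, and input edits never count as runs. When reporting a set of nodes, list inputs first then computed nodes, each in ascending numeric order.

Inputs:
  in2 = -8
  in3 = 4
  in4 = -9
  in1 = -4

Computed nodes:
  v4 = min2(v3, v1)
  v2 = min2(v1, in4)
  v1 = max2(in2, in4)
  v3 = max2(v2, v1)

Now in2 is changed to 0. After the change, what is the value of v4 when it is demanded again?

First demand of the output computes:
  v1 = max2(-8, -9) = -8
  v2 = min2(-8, -9) = -9
  v3 = max2(-9, -8) = -8
  v4 = min2(-8, -8) = -8

After the edit, cleaning proceeds:
  v1: a read changed (in2 -8->0) — executes, giving 0.
  v2: a read changed (v1 -8->0) — executes, giving -9 — identical to its old value.
  v3: a read changed (v1 -8->0) — executes, giving 0.
  v4: a read changed (v3 -8->0; v1 -8->0) — executes, giving 0.

Demanding v4 again yields 0.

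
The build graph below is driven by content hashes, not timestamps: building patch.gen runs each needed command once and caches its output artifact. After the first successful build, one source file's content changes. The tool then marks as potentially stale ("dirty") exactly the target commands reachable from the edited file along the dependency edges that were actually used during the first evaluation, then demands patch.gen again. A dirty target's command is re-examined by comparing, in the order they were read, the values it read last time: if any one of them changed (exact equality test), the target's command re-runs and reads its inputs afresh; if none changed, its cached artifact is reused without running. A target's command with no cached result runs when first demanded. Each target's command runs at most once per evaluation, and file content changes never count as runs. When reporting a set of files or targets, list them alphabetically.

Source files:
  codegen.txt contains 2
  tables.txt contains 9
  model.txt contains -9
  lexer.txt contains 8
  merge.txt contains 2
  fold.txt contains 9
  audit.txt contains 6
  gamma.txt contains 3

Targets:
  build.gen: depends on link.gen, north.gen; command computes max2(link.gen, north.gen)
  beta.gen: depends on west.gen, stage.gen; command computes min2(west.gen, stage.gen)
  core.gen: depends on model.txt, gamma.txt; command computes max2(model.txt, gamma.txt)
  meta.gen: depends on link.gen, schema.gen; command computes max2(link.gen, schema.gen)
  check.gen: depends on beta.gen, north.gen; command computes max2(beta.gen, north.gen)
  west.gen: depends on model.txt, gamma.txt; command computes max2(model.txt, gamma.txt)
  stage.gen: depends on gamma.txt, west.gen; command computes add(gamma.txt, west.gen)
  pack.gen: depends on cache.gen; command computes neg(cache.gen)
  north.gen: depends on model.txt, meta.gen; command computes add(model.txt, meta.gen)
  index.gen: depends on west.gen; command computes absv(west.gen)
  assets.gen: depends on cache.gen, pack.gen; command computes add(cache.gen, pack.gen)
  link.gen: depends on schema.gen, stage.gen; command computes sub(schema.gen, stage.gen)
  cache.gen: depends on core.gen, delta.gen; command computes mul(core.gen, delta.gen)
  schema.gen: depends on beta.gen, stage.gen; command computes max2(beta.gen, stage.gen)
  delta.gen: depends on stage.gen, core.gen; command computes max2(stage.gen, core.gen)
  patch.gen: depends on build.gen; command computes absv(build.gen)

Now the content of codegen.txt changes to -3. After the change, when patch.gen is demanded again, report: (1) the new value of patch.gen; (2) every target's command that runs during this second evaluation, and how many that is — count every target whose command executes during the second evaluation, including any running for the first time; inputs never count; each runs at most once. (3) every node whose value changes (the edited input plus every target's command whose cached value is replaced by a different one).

Initial pass — values computed on the first demand:
  west.gen = max2(-9, 3) = 3
  stage.gen = add(3, 3) = 6
  beta.gen = min2(3, 6) = 3
  schema.gen = max2(3, 6) = 6
  link.gen = sub(6, 6) = 0
  meta.gen = max2(0, 6) = 6
  north.gen = add(-9, 6) = -3
  build.gen = max2(0, -3) = 0
  patch.gen = absv(0) = 0

Second demand — change propagation:
  no demanded computation ever read codegen.txt, so the edit dirties nothing and nothing runs.

The important point: nothing the output needs ever reads codegen.txt, so the edit is invisible to it.

patch.gen now evaluates to 0.
Run set: none (0 run).
Changed values: codegen.txt.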